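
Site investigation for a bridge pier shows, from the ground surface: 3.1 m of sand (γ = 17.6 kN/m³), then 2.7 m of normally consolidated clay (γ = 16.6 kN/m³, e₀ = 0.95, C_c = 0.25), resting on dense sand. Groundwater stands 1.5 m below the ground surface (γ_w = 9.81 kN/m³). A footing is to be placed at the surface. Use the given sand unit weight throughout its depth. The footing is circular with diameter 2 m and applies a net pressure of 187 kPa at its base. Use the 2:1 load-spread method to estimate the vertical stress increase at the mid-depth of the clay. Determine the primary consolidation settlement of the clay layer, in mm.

S_c ≈ 47.8 mm

Mid-depth of clay below the ground surface: z = 3.1 + 2.7/2 = 4.45 m.
Total vertical stress at mid-clay: σ_v = 17.6×3.1 + 16.6×1.35 = 76.97 kPa.
Pore pressure: u = 9.81×(4.45 − 1.5) = 28.94 kPa.
Initial effective stress: σ'_0 = σ_v − u = 76.97 − 28.94 = 48.03 kPa.
Stress increase at mid-clay by the 2:1 spreading method:
Δσ ≈ qD²/(D+z)² = 187×2²/(2+4.45)² = 17.98 kPa
Final effective stress: σ'_f = σ'_0 + Δσ = 48.03 + 17.98 = 66.01 kPa.
Normally consolidated clay, so the full stress increment lies on the virgin compression line:
S_c = C_c·H/(1+e₀)·log₁₀(σ'_f/σ'_0) = 0.25×2.7/(1+0.95)×log₁₀(66.01/48.03)
    = 0.34615 × 0.1381 = 0.0478 m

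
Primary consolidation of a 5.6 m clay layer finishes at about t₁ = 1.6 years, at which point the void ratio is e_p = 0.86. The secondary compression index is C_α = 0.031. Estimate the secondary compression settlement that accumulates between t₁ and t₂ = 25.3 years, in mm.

Secondary compression: S_s = C_α·H/(1+e_p)·log₁₀(t₂/t₁)
S_s = 0.031×5.6/(1+0.86)×log₁₀(25.3/1.6)
    = 0.09333 × 1.199 = 0.1119 m

S_s ≈ 112 mm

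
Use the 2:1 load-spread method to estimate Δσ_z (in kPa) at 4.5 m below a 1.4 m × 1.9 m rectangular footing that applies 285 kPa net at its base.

By the 2:1 method the load spreads at 1 horizontal : 2 vertical, so at depth z the loaded area has grown by z in each plan dimension:
Δσ = qBL/((B+z)(L+z)) = 285×1.4×1.9/((1.4+4.5)(1.9+4.5)) = 20.077 kPa

Δσ_z ≈ 20.1 kPa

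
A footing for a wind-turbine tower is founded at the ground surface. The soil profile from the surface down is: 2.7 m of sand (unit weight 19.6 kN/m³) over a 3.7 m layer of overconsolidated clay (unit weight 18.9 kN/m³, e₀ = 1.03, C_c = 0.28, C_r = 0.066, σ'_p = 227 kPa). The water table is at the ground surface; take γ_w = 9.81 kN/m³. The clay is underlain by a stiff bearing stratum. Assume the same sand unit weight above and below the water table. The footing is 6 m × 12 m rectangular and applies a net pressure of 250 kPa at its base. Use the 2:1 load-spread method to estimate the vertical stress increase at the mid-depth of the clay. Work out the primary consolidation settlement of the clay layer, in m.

S_c ≈ 0.0637 m

Mid-depth of clay below the ground surface: z = 2.7 + 3.7/2 = 4.55 m.
Total vertical stress at mid-clay: σ_v = 19.6×2.7 + 18.9×1.85 = 87.885 kPa.
Pore pressure: u = 9.81×(4.55 − 0) = 44.636 kPa.
Initial effective stress: σ'_0 = σ_v − u = 87.885 − 44.636 = 43.249 kPa.
Stress increase at mid-clay by the 2:1 spreading method:
Δσ = qBL/((B+z)(L+z)) = 250×6×12/((6+4.55)(12+4.55)) = 103.09 kPa
Final effective stress: σ'_f = 43.249 + 103.09 = 146.34 kPa.
σ'_f = 146.34 ≤ σ'_p = 227 kPa, so the clay remains overconsolidated and only the recompression index applies:
S_c = C_r·H/(1+e₀)·log₁₀(σ'_f/σ'_0) = 0.066×3.7/2.03×log₁₀(146.34/43.249)
    = 0.1203 × 0.52939 = 0.06368 m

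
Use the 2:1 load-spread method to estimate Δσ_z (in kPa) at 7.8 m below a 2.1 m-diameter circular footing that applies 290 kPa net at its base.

Δσ_z ≈ 13 kPa

By the 2:1 method the load spreads at 1 horizontal : 2 vertical, so at depth z the loaded area has grown by z in each plan dimension:
Δσ ≈ qD²/(D+z)² = 290×2.1²/(2.1+7.8)² = 13.049 kPa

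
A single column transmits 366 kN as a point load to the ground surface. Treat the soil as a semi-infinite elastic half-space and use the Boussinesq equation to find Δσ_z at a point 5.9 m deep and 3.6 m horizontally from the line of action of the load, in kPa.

Δσ_z ≈ 2.28 kPa

Boussinesq vertical stress below a point load on an elastic half-space:
Δσ_z = 3P/(2πz²) · [1 + (r/z)²]^(−5/2)
r/z = 3.6/5.9 = 0.61017; [1+(r/z)²]^(−5/2) = 0.45329.
Δσ_z = 3×366/(2π×5.9²) × 0.45329 = 5.0202 × 0.45329 = 2.276 kPa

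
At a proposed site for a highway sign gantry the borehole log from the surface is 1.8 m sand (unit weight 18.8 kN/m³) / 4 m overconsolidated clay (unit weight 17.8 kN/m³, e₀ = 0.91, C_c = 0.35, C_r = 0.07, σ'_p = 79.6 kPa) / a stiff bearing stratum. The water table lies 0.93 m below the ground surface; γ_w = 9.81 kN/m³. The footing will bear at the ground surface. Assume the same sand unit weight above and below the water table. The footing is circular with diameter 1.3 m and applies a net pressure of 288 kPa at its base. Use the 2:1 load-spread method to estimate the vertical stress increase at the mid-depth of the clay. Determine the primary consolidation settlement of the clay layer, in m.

Mid-depth of clay below the ground surface: z = 1.8 + 4/2 = 3.8 m.
Total vertical stress at mid-clay: σ_v = 18.8×1.8 + 17.8×2 = 69.44 kPa.
Pore pressure: u = 9.81×(3.8 − 0.93) = 28.155 kPa.
Initial effective stress: σ'_0 = σ_v − u = 69.44 − 28.155 = 41.285 kPa.
Stress increase at mid-clay by the 2:1 spreading method:
Δσ ≈ qD²/(D+z)² = 288×1.3²/(1.3+3.8)² = 18.713 kPa
Final effective stress: σ'_f = 41.285 + 18.713 = 59.998 kPa.
σ'_f = 59.998 ≤ σ'_p = 79.6 kPa, so the clay remains overconsolidated and only the recompression index applies:
S_c = C_r·H/(1+e₀)·log₁₀(σ'_f/σ'_0) = 0.07×4/1.91×log₁₀(59.998/41.285)
    = 0.14659 × 0.16234 = 0.0238 m

S_c ≈ 0.0238 m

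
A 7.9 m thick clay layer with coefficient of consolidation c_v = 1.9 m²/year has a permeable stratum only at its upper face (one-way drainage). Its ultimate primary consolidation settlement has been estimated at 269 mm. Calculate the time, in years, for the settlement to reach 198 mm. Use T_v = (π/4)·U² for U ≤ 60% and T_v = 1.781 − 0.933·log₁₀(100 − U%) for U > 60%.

Drainage path length: H_d = H = 7.9 m (single drainage).
U = S(t)/S_ult = 198/269 = 0.7361.
U > 60%: T_v = 1.781 − 0.933·log₁₀(100 − 73.606) = 0.45473.
t = T_v·H_d²/c_v = 0.45473×7.9²/1.9 = 14.94 years.

t ≈ 14.9 years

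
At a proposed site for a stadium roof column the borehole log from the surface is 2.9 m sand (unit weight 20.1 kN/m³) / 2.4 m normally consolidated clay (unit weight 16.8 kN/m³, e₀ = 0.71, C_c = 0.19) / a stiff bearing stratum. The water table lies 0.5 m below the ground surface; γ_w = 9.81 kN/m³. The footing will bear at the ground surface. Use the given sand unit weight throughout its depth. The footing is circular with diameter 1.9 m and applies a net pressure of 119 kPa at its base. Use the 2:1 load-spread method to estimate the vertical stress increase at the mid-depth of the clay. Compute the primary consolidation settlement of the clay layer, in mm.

S_c ≈ 28.3 mm

Mid-depth of clay below the ground surface: z = 2.9 + 2.4/2 = 4.1 m.
Total vertical stress at mid-clay: σ_v = 20.1×2.9 + 16.8×1.2 = 78.45 kPa.
Pore pressure: u = 9.81×(4.1 − 0.5) = 35.316 kPa.
Initial effective stress: σ'_0 = σ_v − u = 78.45 − 35.316 = 43.134 kPa.
Stress increase at mid-clay by the 2:1 spreading method:
Δσ ≈ qD²/(D+z)² = 119×1.9²/(1.9+4.1)² = 11.933 kPa
Final effective stress: σ'_f = σ'_0 + Δσ = 43.134 + 11.933 = 55.067 kPa.
Normally consolidated clay, so the full stress increment lies on the virgin compression line:
S_c = C_c·H/(1+e₀)·log₁₀(σ'_f/σ'_0) = 0.19×2.4/(1+0.71)×log₁₀(55.067/43.134)
    = 0.26667 × 0.10607 = 0.02829 m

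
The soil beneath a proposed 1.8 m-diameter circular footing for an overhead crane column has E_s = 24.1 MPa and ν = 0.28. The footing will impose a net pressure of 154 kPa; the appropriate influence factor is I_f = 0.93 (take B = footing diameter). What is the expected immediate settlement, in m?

S_e ≈ 0.00986 m

Immediate (elastic) settlement: S_e = q·B·(1−ν²)/E_s · I_f.
E_s = 24.1 MPa = 24100 kPa.
S_e = 154 × 1.8 × (1 − 0.28²) / 24100 × 0.93
    = 154 × 1.8 × 0.9216 / 24100 × 0.93
    = 0.009858 m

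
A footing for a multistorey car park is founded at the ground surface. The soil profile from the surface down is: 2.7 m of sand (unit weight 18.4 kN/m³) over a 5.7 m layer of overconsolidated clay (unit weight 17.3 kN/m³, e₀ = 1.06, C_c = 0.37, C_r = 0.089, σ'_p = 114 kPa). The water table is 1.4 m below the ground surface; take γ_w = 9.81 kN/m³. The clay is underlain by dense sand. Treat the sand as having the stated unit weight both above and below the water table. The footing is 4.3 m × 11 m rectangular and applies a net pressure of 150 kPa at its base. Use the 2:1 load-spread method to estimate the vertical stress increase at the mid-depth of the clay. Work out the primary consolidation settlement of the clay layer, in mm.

Mid-depth of clay below the ground surface: z = 2.7 + 5.7/2 = 5.55 m.
Total vertical stress at mid-clay: σ_v = 18.4×2.7 + 17.3×2.85 = 98.985 kPa.
Pore pressure: u = 9.81×(5.55 − 1.4) = 40.712 kPa.
Initial effective stress: σ'_0 = σ_v − u = 98.985 − 40.712 = 58.273 kPa.
Stress increase at mid-clay by the 2:1 spreading method:
Δσ = qBL/((B+z)(L+z)) = 150×4.3×11/((4.3+5.55)(11+5.55)) = 43.523 kPa
Final effective stress: σ'_f = 58.273 + 43.523 = 101.8 kPa.
σ'_f = 101.8 ≤ σ'_p = 114 kPa, so the clay remains overconsolidated and only the recompression index applies:
S_c = C_r·H/(1+e₀)·log₁₀(σ'_f/σ'_0) = 0.089×5.7/2.06×log₁₀(101.8/58.273)
    = 0.24626 × 0.24228 = 0.05966 m

S_c ≈ 59.7 mm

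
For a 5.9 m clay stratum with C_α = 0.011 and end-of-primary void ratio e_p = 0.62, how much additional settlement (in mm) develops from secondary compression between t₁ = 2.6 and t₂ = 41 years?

S_s ≈ 48 mm

Secondary compression: S_s = C_α·H/(1+e_p)·log₁₀(t₂/t₁)
S_s = 0.011×5.9/(1+0.62)×log₁₀(41/2.6)
    = 0.04006 × 1.198 = 0.04799 m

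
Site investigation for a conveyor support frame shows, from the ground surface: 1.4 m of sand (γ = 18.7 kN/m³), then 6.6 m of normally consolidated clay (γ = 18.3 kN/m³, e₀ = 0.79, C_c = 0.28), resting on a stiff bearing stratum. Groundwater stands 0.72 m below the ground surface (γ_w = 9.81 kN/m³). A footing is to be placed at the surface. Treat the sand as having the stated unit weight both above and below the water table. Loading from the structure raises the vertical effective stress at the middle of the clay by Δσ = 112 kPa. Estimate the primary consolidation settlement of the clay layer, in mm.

S_c ≈ 543 mm

Mid-depth of clay below the ground surface: z = 1.4 + 6.6/2 = 4.7 m.
Total vertical stress at mid-clay: σ_v = 18.7×1.4 + 18.3×3.3 = 86.57 kPa.
Pore pressure: u = 9.81×(4.7 − 0.72) = 39.044 kPa.
Initial effective stress: σ'_0 = σ_v − u = 86.57 − 39.044 = 47.526 kPa.
Final effective stress: σ'_f = σ'_0 + Δσ = 47.526 + 112 = 159.53 kPa.
Normally consolidated clay, so the full stress increment lies on the virgin compression line:
S_c = C_c·H/(1+e₀)·log₁₀(σ'_f/σ'_0) = 0.28×6.6/(1+0.79)×log₁₀(159.53/47.526)
    = 1.0324 × 0.52591 = 0.5429 m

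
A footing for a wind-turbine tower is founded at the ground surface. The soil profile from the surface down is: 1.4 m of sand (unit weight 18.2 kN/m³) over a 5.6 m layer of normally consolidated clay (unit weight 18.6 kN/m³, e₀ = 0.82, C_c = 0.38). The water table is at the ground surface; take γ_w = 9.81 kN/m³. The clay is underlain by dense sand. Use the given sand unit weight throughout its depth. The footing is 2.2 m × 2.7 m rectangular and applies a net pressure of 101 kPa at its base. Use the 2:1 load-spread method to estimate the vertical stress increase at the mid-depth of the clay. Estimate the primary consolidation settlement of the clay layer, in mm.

S_c ≈ 161 mm

Mid-depth of clay below the ground surface: z = 1.4 + 5.6/2 = 4.2 m.
Total vertical stress at mid-clay: σ_v = 18.2×1.4 + 18.6×2.8 = 77.56 kPa.
Pore pressure: u = 9.81×(4.2 − 0) = 41.202 kPa.
Initial effective stress: σ'_0 = σ_v − u = 77.56 − 41.202 = 36.358 kPa.
Stress increase at mid-clay by the 2:1 spreading method:
Δσ = qBL/((B+z)(L+z)) = 101×2.2×2.7/((2.2+4.2)(2.7+4.2)) = 13.586 kPa
Final effective stress: σ'_f = σ'_0 + Δσ = 36.358 + 13.586 = 49.944 kPa.
Normally consolidated clay, so the full stress increment lies on the virgin compression line:
S_c = C_c·H/(1+e₀)·log₁₀(σ'_f/σ'_0) = 0.38×5.6/(1+0.82)×log₁₀(49.944/36.358)
    = 1.1692 × 0.13788 = 0.1612 m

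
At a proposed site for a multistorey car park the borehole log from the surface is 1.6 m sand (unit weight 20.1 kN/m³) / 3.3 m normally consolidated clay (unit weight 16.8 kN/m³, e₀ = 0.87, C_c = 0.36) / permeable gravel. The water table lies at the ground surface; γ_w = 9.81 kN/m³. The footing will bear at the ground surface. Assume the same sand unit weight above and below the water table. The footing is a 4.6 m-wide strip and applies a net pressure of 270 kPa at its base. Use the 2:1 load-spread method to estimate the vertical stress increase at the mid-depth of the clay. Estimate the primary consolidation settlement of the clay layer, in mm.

Mid-depth of clay below the ground surface: z = 1.6 + 3.3/2 = 3.25 m.
Total vertical stress at mid-clay: σ_v = 20.1×1.6 + 16.8×1.65 = 59.88 kPa.
Pore pressure: u = 9.81×(3.25 − 0) = 31.883 kPa.
Initial effective stress: σ'_0 = σ_v − u = 59.88 − 31.883 = 27.997 kPa.
Stress increase at mid-clay by the 2:1 spreading method:
Δσ = qB/(B+z) = 270×4.6/(4.6+3.25) = 158.22 kPa
Final effective stress: σ'_f = σ'_0 + Δσ = 27.997 + 158.22 = 186.22 kPa.
Normally consolidated clay, so the full stress increment lies on the virgin compression line:
S_c = C_c·H/(1+e₀)·log₁₀(σ'_f/σ'_0) = 0.36×3.3/(1+0.87)×log₁₀(186.22/27.997)
    = 0.63529 × 0.82291 = 0.5228 m

S_c ≈ 523 mm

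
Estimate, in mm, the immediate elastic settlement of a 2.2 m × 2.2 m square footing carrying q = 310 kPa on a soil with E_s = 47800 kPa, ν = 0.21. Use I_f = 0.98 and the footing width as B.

S_e ≈ 13.4 mm

Immediate (elastic) settlement: S_e = q·B·(1−ν²)/E_s · I_f.
S_e = 310 × 2.2 × (1 − 0.21²) / 47800 × 0.98
    = 310 × 2.2 × 0.9559 / 47800 × 0.98
    = 0.01337 m = 13.37 mm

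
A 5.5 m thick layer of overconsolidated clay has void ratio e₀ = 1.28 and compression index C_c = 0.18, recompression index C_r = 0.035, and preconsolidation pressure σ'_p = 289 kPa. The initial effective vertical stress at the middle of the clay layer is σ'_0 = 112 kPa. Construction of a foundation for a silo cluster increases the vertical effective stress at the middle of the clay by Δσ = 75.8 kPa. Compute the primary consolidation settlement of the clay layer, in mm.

S_c ≈ 19 mm

Final effective stress: σ'_f = 112 + 75.8 = 187.8 kPa.
σ'_f = 187.8 ≤ σ'_p = 289 kPa, so the clay remains overconsolidated and only the recompression index applies:
S_c = C_r·H/(1+e₀)·log₁₀(σ'_f/σ'_0) = 0.035×5.5/2.28×log₁₀(187.8/112)
    = 0.084431 × 0.22448 = 0.01895 m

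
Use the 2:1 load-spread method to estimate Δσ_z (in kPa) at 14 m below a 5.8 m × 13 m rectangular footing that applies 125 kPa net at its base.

Δσ_z ≈ 17.6 kPa

By the 2:1 method the load spreads at 1 horizontal : 2 vertical, so at depth z the loaded area has grown by z in each plan dimension:
Δσ = qBL/((B+z)(L+z)) = 125×5.8×13/((5.8+14)(13+14)) = 17.63 kPa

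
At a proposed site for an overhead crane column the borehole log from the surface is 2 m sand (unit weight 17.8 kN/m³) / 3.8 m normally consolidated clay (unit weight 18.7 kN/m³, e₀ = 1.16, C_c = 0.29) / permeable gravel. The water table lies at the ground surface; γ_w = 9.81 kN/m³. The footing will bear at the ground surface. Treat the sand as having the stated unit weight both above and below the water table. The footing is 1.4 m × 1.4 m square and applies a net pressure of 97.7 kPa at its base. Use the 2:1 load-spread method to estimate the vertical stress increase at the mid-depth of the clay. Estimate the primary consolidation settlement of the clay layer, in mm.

S_c ≈ 41.8 mm

Mid-depth of clay below the ground surface: z = 2 + 3.8/2 = 3.9 m.
Total vertical stress at mid-clay: σ_v = 17.8×2 + 18.7×1.9 = 71.13 kPa.
Pore pressure: u = 9.81×(3.9 − 0) = 38.259 kPa.
Initial effective stress: σ'_0 = σ_v − u = 71.13 − 38.259 = 32.871 kPa.
Stress increase at mid-clay by the 2:1 spreading method:
Δσ = qBL/((B+z)(L+z)) = 97.7×1.4×1.4/((1.4+3.9)(1.4+3.9)) = 6.8171 kPa
Final effective stress: σ'_f = σ'_0 + Δσ = 32.871 + 6.8171 = 39.688 kPa.
Normally consolidated clay, so the full stress increment lies on the virgin compression line:
S_c = C_c·H/(1+e₀)·log₁₀(σ'_f/σ'_0) = 0.29×3.8/(1+1.16)×log₁₀(39.688/32.871)
    = 0.51019 × 0.081846 = 0.04176 m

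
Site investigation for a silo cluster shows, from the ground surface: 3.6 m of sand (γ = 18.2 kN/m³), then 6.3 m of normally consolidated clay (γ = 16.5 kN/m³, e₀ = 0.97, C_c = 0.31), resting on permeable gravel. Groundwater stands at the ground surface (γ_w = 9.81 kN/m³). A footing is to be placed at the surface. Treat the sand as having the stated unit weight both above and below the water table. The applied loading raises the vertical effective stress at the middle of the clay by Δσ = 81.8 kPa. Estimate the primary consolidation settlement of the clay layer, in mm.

S_c ≈ 411 mm

Mid-depth of clay below the ground surface: z = 3.6 + 6.3/2 = 6.75 m.
Total vertical stress at mid-clay: σ_v = 18.2×3.6 + 16.5×3.15 = 117.5 kPa.
Pore pressure: u = 9.81×(6.75 − 0) = 66.218 kPa.
Initial effective stress: σ'_0 = σ_v − u = 117.5 − 66.218 = 51.282 kPa.
Final effective stress: σ'_f = σ'_0 + Δσ = 51.282 + 81.8 = 133.08 kPa.
Normally consolidated clay, so the full stress increment lies on the virgin compression line:
S_c = C_c·H/(1+e₀)·log₁₀(σ'_f/σ'_0) = 0.31×6.3/(1+0.97)×log₁₀(133.08/51.282)
    = 0.99137 × 0.41415 = 0.4106 m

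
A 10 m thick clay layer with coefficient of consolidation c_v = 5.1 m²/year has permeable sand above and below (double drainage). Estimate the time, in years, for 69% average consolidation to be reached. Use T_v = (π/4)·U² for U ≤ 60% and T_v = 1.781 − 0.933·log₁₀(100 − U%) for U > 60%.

Drainage path length: H_d = H/2 = 5 m (double drainage).
U > 60%: T_v = 1.781 − 0.933·log₁₀(100 − 69) = 0.38956.
t = T_v·H_d²/c_v = 0.38956×5²/5.1 = 1.91 years.

t ≈ 1.91 years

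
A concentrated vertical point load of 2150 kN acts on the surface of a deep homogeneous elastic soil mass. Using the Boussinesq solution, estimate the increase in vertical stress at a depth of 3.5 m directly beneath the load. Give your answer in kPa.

Δσ_z ≈ 83.8 kPa

Boussinesq vertical stress below a point load on an elastic half-space:
Δσ_z = 3P/(2πz²) · [1 + (r/z)²]^(−5/2)
r/z = 0/3.5 = 0; [1+(r/z)²]^(−5/2) = 1.
Δσ_z = 3×2150/(2π×3.5²) × 1 = 83.8 × 1 = 83.8 kPa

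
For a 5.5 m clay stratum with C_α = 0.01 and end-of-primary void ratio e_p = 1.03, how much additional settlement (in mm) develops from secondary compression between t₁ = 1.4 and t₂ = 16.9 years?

S_s ≈ 29.3 mm

Secondary compression: S_s = C_α·H/(1+e_p)·log₁₀(t₂/t₁)
S_s = 0.01×5.5/(1+1.03)×log₁₀(16.9/1.4)
    = 0.02709 × 1.082 = 0.02931 m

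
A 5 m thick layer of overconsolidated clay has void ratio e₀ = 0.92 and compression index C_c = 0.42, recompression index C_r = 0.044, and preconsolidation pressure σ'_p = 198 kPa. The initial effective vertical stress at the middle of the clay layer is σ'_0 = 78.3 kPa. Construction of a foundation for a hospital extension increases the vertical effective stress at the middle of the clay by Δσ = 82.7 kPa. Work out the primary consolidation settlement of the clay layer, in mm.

S_c ≈ 35.9 mm

Final effective stress: σ'_f = 78.3 + 82.7 = 161 kPa.
σ'_f = 161 ≤ σ'_p = 198 kPa, so the clay remains overconsolidated and only the recompression index applies:
S_c = C_r·H/(1+e₀)·log₁₀(σ'_f/σ'_0) = 0.044×5/1.92×log₁₀(161/78.3)
    = 0.11458 × 0.31306 = 0.03587 m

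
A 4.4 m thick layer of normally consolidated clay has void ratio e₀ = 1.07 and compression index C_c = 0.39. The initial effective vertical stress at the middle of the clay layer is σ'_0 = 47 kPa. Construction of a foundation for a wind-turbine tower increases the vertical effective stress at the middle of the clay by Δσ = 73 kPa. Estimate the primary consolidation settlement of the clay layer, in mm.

Final effective stress: σ'_f = σ'_0 + Δσ = 47 + 73 = 120 kPa.
Normally consolidated clay, so the full stress increment lies on the virgin compression line:
S_c = C_c·H/(1+e₀)·log₁₀(σ'_f/σ'_0) = 0.39×4.4/(1+1.07)×log₁₀(120/47)
    = 0.82899 × 0.40708 = 0.3375 m

S_c ≈ 337 mm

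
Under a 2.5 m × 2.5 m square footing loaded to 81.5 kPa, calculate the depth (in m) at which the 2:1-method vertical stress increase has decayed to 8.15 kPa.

2:1 spreading — at depth z the loaded area has grown by z in each plan dimension:
qB²/(B+z)² = Δσ_z ⇒ z = B(√(q/Δσ_z) − 1) = 2.5×(√(81.5/8.15) − 1) = 5.406 m

z ≈ 5.41 m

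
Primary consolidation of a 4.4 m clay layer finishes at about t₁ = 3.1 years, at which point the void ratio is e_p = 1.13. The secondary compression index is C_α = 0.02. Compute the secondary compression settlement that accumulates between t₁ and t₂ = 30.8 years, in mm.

S_s ≈ 41.2 mm

Secondary compression: S_s = C_α·H/(1+e_p)·log₁₀(t₂/t₁)
S_s = 0.02×4.4/(1+1.13)×log₁₀(30.8/3.1)
    = 0.04131 × 0.9972 = 0.0412 m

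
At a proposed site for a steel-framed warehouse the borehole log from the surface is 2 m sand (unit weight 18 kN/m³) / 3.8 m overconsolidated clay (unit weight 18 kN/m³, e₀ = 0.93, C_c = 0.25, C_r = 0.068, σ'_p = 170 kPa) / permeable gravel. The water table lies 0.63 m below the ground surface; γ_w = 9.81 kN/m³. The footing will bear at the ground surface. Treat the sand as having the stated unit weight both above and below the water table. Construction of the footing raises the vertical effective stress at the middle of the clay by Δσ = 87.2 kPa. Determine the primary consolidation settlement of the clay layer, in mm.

S_c ≈ 69.2 mm

Mid-depth of clay below the ground surface: z = 2 + 3.8/2 = 3.9 m.
Total vertical stress at mid-clay: σ_v = 18×2 + 18×1.9 = 70.2 kPa.
Pore pressure: u = 9.81×(3.9 − 0.63) = 32.079 kPa.
Initial effective stress: σ'_0 = σ_v − u = 70.2 − 32.079 = 38.121 kPa.
Final effective stress: σ'_f = 38.121 + 87.2 = 125.32 kPa.
σ'_f = 125.32 ≤ σ'_p = 170 kPa, so the clay remains overconsolidated and only the recompression index applies:
S_c = C_r·H/(1+e₀)·log₁₀(σ'_f/σ'_0) = 0.068×3.8/1.93×log₁₀(125.32/38.121)
    = 0.13389 × 0.51686 = 0.0692 m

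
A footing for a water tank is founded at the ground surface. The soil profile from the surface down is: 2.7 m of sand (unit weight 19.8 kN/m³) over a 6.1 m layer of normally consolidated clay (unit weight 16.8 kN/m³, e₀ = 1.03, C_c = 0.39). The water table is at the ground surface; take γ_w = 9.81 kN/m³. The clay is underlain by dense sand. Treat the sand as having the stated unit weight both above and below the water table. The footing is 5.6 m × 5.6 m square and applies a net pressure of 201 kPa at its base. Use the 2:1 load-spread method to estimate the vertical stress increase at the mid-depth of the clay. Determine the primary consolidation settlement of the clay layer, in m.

Mid-depth of clay below the ground surface: z = 2.7 + 6.1/2 = 5.75 m.
Total vertical stress at mid-clay: σ_v = 19.8×2.7 + 16.8×3.05 = 104.7 kPa.
Pore pressure: u = 9.81×(5.75 − 0) = 56.408 kPa.
Initial effective stress: σ'_0 = σ_v − u = 104.7 − 56.408 = 48.292 kPa.
Stress increase at mid-clay by the 2:1 spreading method:
Δσ = qBL/((B+z)(L+z)) = 201×5.6×5.6/((5.6+5.75)(5.6+5.75)) = 48.931 kPa
Final effective stress: σ'_f = σ'_0 + Δσ = 48.292 + 48.931 = 97.223 kPa.
Normally consolidated clay, so the full stress increment lies on the virgin compression line:
S_c = C_c·H/(1+e₀)·log₁₀(σ'_f/σ'_0) = 0.39×6.1/(1+1.03)×log₁₀(97.223/48.292)
    = 1.1719 × 0.30389 = 0.3561 m

S_c ≈ 0.356 m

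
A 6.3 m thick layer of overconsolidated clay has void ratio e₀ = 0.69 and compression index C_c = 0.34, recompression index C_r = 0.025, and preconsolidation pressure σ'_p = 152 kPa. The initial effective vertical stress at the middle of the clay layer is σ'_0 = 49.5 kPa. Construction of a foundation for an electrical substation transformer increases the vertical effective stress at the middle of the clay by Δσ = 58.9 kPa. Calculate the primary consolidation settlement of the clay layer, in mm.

Final effective stress: σ'_f = 49.5 + 58.9 = 108.4 kPa.
σ'_f = 108.4 ≤ σ'_p = 152 kPa, so the clay remains overconsolidated and only the recompression index applies:
S_c = C_r·H/(1+e₀)·log₁₀(σ'_f/σ'_0) = 0.025×6.3/1.69×log₁₀(108.4/49.5)
    = 0.093195 × 0.34042 = 0.03173 m

S_c ≈ 31.7 mm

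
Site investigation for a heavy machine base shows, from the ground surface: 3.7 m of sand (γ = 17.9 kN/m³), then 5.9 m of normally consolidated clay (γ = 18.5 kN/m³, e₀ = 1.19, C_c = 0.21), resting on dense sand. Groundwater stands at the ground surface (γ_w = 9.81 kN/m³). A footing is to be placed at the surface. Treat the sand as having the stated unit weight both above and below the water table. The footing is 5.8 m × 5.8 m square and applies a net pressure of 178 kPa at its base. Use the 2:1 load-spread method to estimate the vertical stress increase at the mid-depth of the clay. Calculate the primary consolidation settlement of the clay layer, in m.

S_c ≈ 0.13 m

Mid-depth of clay below the ground surface: z = 3.7 + 5.9/2 = 6.65 m.
Total vertical stress at mid-clay: σ_v = 17.9×3.7 + 18.5×2.95 = 120.81 kPa.
Pore pressure: u = 9.81×(6.65 − 0) = 65.237 kPa.
Initial effective stress: σ'_0 = σ_v − u = 120.81 − 65.237 = 55.573 kPa.
Stress increase at mid-clay by the 2:1 spreading method:
Δσ = qBL/((B+z)(L+z)) = 178×5.8×5.8/((5.8+6.65)(5.8+6.65)) = 38.631 kPa
Final effective stress: σ'_f = σ'_0 + Δσ = 55.573 + 38.631 = 94.204 kPa.
Normally consolidated clay, so the full stress increment lies on the virgin compression line:
S_c = C_c·H/(1+e₀)·log₁₀(σ'_f/σ'_0) = 0.21×5.9/(1+1.19)×log₁₀(94.204/55.573)
    = 0.56575 × 0.22921 = 0.1297 m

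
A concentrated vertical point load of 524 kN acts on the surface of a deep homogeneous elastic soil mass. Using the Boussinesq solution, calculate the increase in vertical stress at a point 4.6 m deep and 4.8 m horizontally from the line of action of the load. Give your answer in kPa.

Δσ_z ≈ 1.87 kPa

Boussinesq vertical stress below a point load on an elastic half-space:
Δσ_z = 3P/(2πz²) · [1 + (r/z)²]^(−5/2)
r/z = 4.8/4.6 = 1.0435; [1+(r/z)²]^(−5/2) = 0.15857.
Δσ_z = 3×524/(2π×4.6²) × 0.15857 = 11.824 × 0.15857 = 1.875 kPa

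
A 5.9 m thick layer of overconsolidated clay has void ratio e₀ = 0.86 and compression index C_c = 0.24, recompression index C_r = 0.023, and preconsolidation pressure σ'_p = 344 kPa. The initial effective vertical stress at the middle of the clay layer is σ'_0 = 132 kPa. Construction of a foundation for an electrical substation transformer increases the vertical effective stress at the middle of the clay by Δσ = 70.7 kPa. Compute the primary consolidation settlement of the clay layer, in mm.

S_c ≈ 13.6 mm

Final effective stress: σ'_f = 132 + 70.7 = 202.7 kPa.
σ'_f = 202.7 ≤ σ'_p = 344 kPa, so the clay remains overconsolidated and only the recompression index applies:
S_c = C_r·H/(1+e₀)·log₁₀(σ'_f/σ'_0) = 0.023×5.9/1.86×log₁₀(202.7/132)
    = 0.072956 × 0.18628 = 0.01359 m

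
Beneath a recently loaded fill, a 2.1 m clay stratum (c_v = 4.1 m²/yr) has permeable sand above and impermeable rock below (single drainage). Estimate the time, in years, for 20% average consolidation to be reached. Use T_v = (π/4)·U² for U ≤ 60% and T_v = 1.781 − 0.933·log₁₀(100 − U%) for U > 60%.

t ≈ 0.0338 years

Drainage path length: H_d = H = 2.1 m (single drainage).
U ≤ 60%: T_v = (π/4)·U² = (π/4)×0.2² = 0.031416.
t = T_v·H_d²/c_v = 0.031416×2.1²/4.1 = 0.03379 years.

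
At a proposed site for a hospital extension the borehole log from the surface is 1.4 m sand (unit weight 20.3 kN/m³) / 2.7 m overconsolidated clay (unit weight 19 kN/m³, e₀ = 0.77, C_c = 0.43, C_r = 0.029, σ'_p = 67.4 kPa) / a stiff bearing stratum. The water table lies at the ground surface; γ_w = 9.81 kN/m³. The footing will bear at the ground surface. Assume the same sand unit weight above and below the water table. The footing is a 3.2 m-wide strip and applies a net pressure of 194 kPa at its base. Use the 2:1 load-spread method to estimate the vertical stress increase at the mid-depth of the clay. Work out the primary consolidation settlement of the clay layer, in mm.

S_c ≈ 208 mm

Mid-depth of clay below the ground surface: z = 1.4 + 2.7/2 = 2.75 m.
Total vertical stress at mid-clay: σ_v = 20.3×1.4 + 19×1.35 = 54.07 kPa.
Pore pressure: u = 9.81×(2.75 − 0) = 26.978 kPa.
Initial effective stress: σ'_0 = σ_v − u = 54.07 − 26.978 = 27.092 kPa.
Stress increase at mid-clay by the 2:1 spreading method:
Δσ = qB/(B+z) = 194×3.2/(3.2+2.75) = 104.34 kPa
Final effective stress: σ'_f = 27.092 + 104.34 = 131.43 kPa.
σ'_f = 131.43 > σ'_p = 67.4 kPa, so the stress path crosses the preconsolidation pressure — recompression up to σ'_p, then virgin compression beyond:
S_c = H/(1+e₀)·[C_r·log₁₀(σ'_p/σ'_0) + C_c·log₁₀(σ'_f/σ'_p)]
    = 2.7/1.77 × [0.029×log₁₀(67.4/27.092) + 0.43×log₁₀(131.43/67.4)]
    = 1.5254 × [0.011479 + 0.12471] = 0.2077 m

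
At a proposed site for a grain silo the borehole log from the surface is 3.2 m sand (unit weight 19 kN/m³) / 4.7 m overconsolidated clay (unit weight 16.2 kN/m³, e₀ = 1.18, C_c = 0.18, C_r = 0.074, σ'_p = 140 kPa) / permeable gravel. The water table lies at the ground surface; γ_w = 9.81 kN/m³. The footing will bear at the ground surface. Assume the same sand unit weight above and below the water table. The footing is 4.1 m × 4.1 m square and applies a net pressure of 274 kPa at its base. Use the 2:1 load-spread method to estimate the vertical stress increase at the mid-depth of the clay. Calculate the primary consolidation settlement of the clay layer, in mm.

Mid-depth of clay below the ground surface: z = 3.2 + 4.7/2 = 5.55 m.
Total vertical stress at mid-clay: σ_v = 19×3.2 + 16.2×2.35 = 98.87 kPa.
Pore pressure: u = 9.81×(5.55 − 0) = 54.446 kPa.
Initial effective stress: σ'_0 = σ_v − u = 98.87 − 54.446 = 44.424 kPa.
Stress increase at mid-clay by the 2:1 spreading method:
Δσ = qBL/((B+z)(L+z)) = 274×4.1×4.1/((4.1+5.55)(4.1+5.55)) = 49.461 kPa
Final effective stress: σ'_f = 44.424 + 49.461 = 93.885 kPa.
σ'_f = 93.885 ≤ σ'_p = 140 kPa, so the clay remains overconsolidated and only the recompression index applies:
S_c = C_r·H/(1+e₀)·log₁₀(σ'_f/σ'_0) = 0.074×4.7/2.18×log₁₀(93.885/44.424)
    = 0.15954 × 0.32498 = 0.05185 m

S_c ≈ 51.8 mm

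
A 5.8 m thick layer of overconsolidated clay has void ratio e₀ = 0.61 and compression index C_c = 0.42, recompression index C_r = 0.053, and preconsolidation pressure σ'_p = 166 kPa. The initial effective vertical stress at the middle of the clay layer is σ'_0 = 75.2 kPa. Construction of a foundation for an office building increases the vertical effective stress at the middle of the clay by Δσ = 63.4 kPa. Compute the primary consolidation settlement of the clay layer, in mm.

Final effective stress: σ'_f = 75.2 + 63.4 = 138.6 kPa.
σ'_f = 138.6 ≤ σ'_p = 166 kPa, so the clay remains overconsolidated and only the recompression index applies:
S_c = C_r·H/(1+e₀)·log₁₀(σ'_f/σ'_0) = 0.053×5.8/1.61×log₁₀(138.6/75.2)
    = 0.19093 × 0.26555 = 0.0507 m

S_c ≈ 50.7 mm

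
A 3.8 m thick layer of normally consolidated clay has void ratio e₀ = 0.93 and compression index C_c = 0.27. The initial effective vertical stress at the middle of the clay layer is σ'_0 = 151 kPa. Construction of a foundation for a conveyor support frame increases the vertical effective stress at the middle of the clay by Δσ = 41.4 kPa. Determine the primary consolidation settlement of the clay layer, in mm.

Final effective stress: σ'_f = σ'_0 + Δσ = 151 + 41.4 = 192.4 kPa.
Normally consolidated clay, so the full stress increment lies on the virgin compression line:
S_c = C_c·H/(1+e₀)·log₁₀(σ'_f/σ'_0) = 0.27×3.8/(1+0.93)×log₁₀(192.4/151)
    = 0.53161 × 0.10523 = 0.05594 m

S_c ≈ 55.9 mm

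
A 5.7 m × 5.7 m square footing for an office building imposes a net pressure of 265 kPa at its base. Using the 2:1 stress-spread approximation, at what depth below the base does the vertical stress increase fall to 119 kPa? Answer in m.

z ≈ 2.81 m

2:1 spreading — at depth z the loaded area has grown by z in each plan dimension:
qB²/(B+z)² = Δσ_z ⇒ z = B(√(q/Δσ_z) − 1) = 5.7×(√(265/119) − 1) = 2.806 m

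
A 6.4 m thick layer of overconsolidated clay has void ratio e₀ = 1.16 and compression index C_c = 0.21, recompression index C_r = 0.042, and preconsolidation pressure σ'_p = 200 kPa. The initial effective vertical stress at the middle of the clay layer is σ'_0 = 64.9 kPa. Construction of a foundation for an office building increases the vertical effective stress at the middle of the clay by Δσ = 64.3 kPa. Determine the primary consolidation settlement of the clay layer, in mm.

S_c ≈ 37.2 mm

Final effective stress: σ'_f = 64.9 + 64.3 = 129.2 kPa.
σ'_f = 129.2 ≤ σ'_p = 200 kPa, so the clay remains overconsolidated and only the recompression index applies:
S_c = C_r·H/(1+e₀)·log₁₀(σ'_f/σ'_0) = 0.042×6.4/2.16×log₁₀(129.2/64.9)
    = 0.12445 × 0.29902 = 0.03721 m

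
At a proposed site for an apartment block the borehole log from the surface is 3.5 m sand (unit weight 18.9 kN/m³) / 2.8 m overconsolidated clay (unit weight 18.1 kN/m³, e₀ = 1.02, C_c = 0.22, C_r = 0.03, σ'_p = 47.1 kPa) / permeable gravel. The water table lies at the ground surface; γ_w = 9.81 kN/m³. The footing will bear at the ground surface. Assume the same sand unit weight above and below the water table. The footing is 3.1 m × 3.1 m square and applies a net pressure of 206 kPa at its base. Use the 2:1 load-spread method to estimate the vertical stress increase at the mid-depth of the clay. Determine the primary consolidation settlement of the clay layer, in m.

Mid-depth of clay below the ground surface: z = 3.5 + 2.8/2 = 4.9 m.
Total vertical stress at mid-clay: σ_v = 18.9×3.5 + 18.1×1.4 = 91.49 kPa.
Pore pressure: u = 9.81×(4.9 − 0) = 48.069 kPa.
Initial effective stress: σ'_0 = σ_v − u = 91.49 − 48.069 = 43.421 kPa.
Stress increase at mid-clay by the 2:1 spreading method:
Δσ = qBL/((B+z)(L+z)) = 206×3.1×3.1/((3.1+4.9)(3.1+4.9)) = 30.932 kPa
Final effective stress: σ'_f = 43.421 + 30.932 = 74.353 kPa.
σ'_f = 74.353 > σ'_p = 47.1 kPa, so the stress path crosses the preconsolidation pressure — recompression up to σ'_p, then virgin compression beyond:
S_c = H/(1+e₀)·[C_r·log₁₀(σ'_p/σ'_0) + C_c·log₁₀(σ'_f/σ'_p)]
    = 2.8/2.02 × [0.03×log₁₀(47.1/43.421) + 0.22×log₁₀(74.353/47.1)]
    = 1.3861 × [0.0010596 + 0.043621] = 0.06193 m

S_c ≈ 0.0619 m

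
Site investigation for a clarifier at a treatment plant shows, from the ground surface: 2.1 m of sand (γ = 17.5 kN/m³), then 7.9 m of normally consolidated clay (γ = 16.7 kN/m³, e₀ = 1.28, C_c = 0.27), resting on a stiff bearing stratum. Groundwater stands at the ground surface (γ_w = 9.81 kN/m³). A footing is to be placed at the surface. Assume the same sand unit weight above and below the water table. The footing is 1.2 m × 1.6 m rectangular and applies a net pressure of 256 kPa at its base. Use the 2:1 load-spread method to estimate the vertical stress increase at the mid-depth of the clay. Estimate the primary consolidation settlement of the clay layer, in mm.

S_c ≈ 75.5 mm

Mid-depth of clay below the ground surface: z = 2.1 + 7.9/2 = 6.05 m.
Total vertical stress at mid-clay: σ_v = 17.5×2.1 + 16.7×3.95 = 102.72 kPa.
Pore pressure: u = 9.81×(6.05 − 0) = 59.351 kPa.
Initial effective stress: σ'_0 = σ_v − u = 102.72 − 59.351 = 43.369 kPa.
Stress increase at mid-clay by the 2:1 spreading method:
Δσ = qBL/((B+z)(L+z)) = 256×1.2×1.6/((1.2+6.05)(1.6+6.05)) = 8.8622 kPa
Final effective stress: σ'_f = σ'_0 + Δσ = 43.369 + 8.8622 = 52.231 kPa.
Normally consolidated clay, so the full stress increment lies on the virgin compression line:
S_c = C_c·H/(1+e₀)·log₁₀(σ'_f/σ'_0) = 0.27×7.9/(1+1.28)×log₁₀(52.231/43.369)
    = 0.93553 × 0.080749 = 0.07554 m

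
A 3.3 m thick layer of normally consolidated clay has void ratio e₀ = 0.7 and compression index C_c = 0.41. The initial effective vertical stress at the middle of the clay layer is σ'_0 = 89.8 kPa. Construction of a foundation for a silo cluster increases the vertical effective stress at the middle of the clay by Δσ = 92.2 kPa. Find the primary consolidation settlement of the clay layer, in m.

Final effective stress: σ'_f = σ'_0 + Δσ = 89.8 + 92.2 = 182 kPa.
Normally consolidated clay, so the full stress increment lies on the virgin compression line:
S_c = C_c·H/(1+e₀)·log₁₀(σ'_f/σ'_0) = 0.41×3.3/(1+0.7)×log₁₀(182/89.8)
    = 0.79588 × 0.3068 = 0.2442 m

S_c ≈ 0.244 m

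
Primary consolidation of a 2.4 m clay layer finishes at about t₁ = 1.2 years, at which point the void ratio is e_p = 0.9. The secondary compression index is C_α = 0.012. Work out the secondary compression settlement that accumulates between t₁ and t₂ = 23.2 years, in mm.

Secondary compression: S_s = C_α·H/(1+e_p)·log₁₀(t₂/t₁)
S_s = 0.012×2.4/(1+0.9)×log₁₀(23.2/1.2)
    = 0.01516 × 1.286 = 0.0195 m

S_s ≈ 19.5 mm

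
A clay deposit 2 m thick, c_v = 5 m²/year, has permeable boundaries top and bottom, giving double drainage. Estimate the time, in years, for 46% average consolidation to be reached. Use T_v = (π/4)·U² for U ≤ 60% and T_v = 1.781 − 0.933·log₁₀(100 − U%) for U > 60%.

t ≈ 0.0332 years

Drainage path length: H_d = H/2 = 1 m (double drainage).
U ≤ 60%: T_v = (π/4)·U² = (π/4)×0.46² = 0.16619.
t = T_v·H_d²/c_v = 0.16619×1²/5 = 0.03324 years.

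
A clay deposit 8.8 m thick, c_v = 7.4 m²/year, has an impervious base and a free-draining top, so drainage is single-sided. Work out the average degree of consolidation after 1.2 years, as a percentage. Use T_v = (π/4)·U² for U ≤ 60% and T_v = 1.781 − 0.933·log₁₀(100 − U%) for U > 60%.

Drainage path length: H_d = H = 8.8 m (single drainage).
T_v = c_v·t/H_d² = 7.4×1.2/8.8² = 0.11467.
T_v = 0.11467 corresponds to the U ≤ 60% branch:
U = √(4T_v/π) = 0.3821

U ≈ 38.2 %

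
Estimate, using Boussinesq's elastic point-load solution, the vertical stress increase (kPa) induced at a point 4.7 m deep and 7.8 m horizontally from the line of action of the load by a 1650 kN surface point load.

Boussinesq vertical stress below a point load on an elastic half-space:
Δσ_z = 3P/(2πz²) · [1 + (r/z)²]^(−5/2)
r/z = 7.8/4.7 = 1.6596; [1+(r/z)²]^(−5/2) = 0.036619.
Δσ_z = 3×1650/(2π×4.7²) × 0.036619 = 35.664 × 0.036619 = 1.306 kPa

Δσ_z ≈ 1.31 kPa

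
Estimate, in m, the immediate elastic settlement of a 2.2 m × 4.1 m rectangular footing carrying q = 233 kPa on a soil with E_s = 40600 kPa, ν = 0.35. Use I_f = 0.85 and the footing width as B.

Immediate (elastic) settlement: S_e = q·B·(1−ν²)/E_s · I_f.
S_e = 233 × 2.2 × (1 − 0.35²) / 40600 × 0.85
    = 233 × 2.2 × 0.8775 / 40600 × 0.85
    = 0.009417 m

S_e ≈ 0.00942 m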